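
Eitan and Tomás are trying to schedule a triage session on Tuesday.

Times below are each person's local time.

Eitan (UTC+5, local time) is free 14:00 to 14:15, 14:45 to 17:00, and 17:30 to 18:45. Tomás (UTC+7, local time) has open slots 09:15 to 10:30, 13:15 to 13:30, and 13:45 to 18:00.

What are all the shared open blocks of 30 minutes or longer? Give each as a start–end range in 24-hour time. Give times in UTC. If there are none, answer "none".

Eitan → UTC: 09:00–09:15, 09:45–12:00, 12:30–13:45.
Tomás → UTC: 02:15–03:30, 06:15–06:30, 06:45–11:00.
Eitan ∩ Tomás: 09:00–09:15, 09:45–11:00.
Windows ≥ 30 min: 09:45–11:00.

09:45–11:00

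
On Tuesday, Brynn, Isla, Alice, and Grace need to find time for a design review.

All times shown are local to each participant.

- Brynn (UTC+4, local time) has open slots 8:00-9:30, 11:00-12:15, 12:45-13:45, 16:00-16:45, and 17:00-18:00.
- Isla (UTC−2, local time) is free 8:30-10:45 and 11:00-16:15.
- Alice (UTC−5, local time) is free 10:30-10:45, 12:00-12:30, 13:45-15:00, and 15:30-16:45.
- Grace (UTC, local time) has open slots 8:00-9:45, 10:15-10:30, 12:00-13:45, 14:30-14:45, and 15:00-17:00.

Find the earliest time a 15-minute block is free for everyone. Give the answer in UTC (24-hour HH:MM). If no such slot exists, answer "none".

Brynn → UTC: 04:00–05:30, 07:00–08:15, 08:45–09:45, 12:00–12:45, 13:00–14:00.
Isla → UTC: 10:30–12:45, 13:00–18:15.
Alice → UTC: 15:30–15:45, 17:00–17:30, 18:45–20:00, 20:30–21:45.
Grace → UTC: 08:00–09:45, 10:15–10:30, 12:00–13:45, 14:30–14:45, 15:00–17:00.
Brynn ∩ Isla: 12:00–12:45, 13:00–14:00.
Brynn ∩ Isla ∩ Alice: (none).
Brynn ∩ Isla ∩ Alice ∩ Grace: (none).
Windows ≥ 15 min: (none).

none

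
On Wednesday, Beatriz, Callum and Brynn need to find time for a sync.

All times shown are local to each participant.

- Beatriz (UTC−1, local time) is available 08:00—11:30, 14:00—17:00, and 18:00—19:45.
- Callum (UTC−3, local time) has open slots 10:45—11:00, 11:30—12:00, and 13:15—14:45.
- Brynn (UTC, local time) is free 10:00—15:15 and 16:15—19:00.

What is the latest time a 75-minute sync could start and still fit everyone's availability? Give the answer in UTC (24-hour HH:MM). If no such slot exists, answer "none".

16:30

Beatriz → UTC: 09:00–12:30, 15:00–18:00, 19:00–20:45.
Callum → UTC: 13:45–14:00, 14:30–15:00, 16:15–17:45.
Brynn → UTC: 10:00–15:15, 16:15–19:00.
Beatriz ∩ Callum: 16:15–17:45.
Beatriz ∩ Callum ∩ Brynn: 16:15–17:45.
Windows ≥ 75 min: 16:15–17:45.
Latest start in the last window 16:15–17:45 is 17:45 − 75 min = 16:30.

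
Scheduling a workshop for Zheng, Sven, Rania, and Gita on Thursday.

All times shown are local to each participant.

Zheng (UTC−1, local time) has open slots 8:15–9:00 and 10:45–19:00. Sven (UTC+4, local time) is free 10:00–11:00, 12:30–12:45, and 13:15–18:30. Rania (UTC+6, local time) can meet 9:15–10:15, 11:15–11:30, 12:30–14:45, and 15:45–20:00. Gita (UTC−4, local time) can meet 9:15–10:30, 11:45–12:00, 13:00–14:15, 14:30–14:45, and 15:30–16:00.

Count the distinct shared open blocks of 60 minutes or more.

0

Zheng → UTC: 09:15–10:00, 11:45–20:00.
Sven → UTC: 06:00–07:00, 08:30–08:45, 09:15–14:30.
Rania → UTC: 03:15–04:15, 05:15–05:30, 06:30–08:45, 09:45–14:00.
Gita → UTC: 13:15–14:30, 15:45–16:00, 17:00–18:15, 18:30–18:45, 19:30–20:00.
Zheng ∩ Sven: 09:15–10:00, 11:45–14:30.
Zheng ∩ Sven ∩ Rania: 09:45–10:00, 11:45–14:00.
Zheng ∩ Sven ∩ Rania ∩ Gita: 13:15–14:00.
Windows ≥ 60 min: (none).
That's 0 windows.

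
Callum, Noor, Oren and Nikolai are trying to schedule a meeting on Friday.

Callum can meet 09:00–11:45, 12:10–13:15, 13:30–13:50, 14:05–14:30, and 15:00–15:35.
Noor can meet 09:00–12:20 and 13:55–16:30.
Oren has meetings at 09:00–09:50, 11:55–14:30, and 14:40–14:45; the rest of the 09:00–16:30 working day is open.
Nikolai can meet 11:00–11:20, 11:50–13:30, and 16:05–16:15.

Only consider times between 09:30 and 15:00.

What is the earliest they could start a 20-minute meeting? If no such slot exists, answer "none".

Oren free within 09:00–16:30: 09:50–11:55, 14:30–14:40, 14:45–16:30.
Callum ∩ Noor: 09:00–11:45, 12:10–12:20, 14:05–14:30, 15:00–15:35.
Callum ∩ Noor ∩ Oren: 09:50–11:45, 15:00–15:35.
Callum ∩ Noor ∩ Oren ∩ Nikolai: 11:00–11:20.
Restricted to 09:30–15:00: 11:00–11:20.
Windows ≥ 20 min: 11:00–11:20.
Earliest such window starts at 11:00.

11:00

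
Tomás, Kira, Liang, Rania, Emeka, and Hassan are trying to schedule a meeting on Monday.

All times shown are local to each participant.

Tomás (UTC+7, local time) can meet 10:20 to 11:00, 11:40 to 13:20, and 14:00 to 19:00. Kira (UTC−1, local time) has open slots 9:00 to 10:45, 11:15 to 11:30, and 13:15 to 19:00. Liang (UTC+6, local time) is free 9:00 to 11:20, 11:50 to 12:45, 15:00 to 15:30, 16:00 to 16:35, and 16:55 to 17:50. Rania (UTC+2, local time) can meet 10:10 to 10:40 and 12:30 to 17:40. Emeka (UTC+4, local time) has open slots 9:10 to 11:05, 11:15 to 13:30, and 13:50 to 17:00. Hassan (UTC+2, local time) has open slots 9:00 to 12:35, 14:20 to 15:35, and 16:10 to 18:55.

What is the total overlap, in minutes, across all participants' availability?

5 minutes

Tomás → UTC: 03:20–04:00, 04:40–06:20, 07:00–12:00.
Kira → UTC: 10:00–11:45, 12:15–12:30, 14:15–20:00.
Liang → UTC: 03:00–05:20, 05:50–06:45, 09:00–09:30, 10:00–10:35, 10:55–11:50.
Rania → UTC: 08:10–08:40, 10:30–15:40.
Emeka → UTC: 05:10–07:05, 07:15–09:30, 09:50–13:00.
Hassan → UTC: 07:00–10:35, 12:20–13:35, 14:10–16:55.
Tomás ∩ Kira: 10:00–11:45.
Tomás ∩ Kira ∩ Liang: 10:00–10:35, 10:55–11:45.
Tomás ∩ Kira ∩ Liang ∩ Rania: 10:30–10:35, 10:55–11:45.
Tomás ∩ Kira ∩ Liang ∩ Rania ∩ Emeka: 10:30–10:35, 10:55–11:45.
Tomás ∩ Kira ∩ Liang ∩ Rania ∩ Emeka ∩ Hassan: 10:30–10:35.
Total common minutes: 5.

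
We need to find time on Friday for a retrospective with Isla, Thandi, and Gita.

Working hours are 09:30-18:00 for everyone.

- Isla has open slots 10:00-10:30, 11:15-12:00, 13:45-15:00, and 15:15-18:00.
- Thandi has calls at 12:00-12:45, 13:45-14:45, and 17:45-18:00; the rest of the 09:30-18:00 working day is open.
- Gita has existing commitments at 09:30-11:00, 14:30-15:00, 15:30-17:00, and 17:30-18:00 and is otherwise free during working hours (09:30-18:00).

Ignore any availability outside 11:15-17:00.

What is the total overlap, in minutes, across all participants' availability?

Thandi free within 09:30–18:00: 09:30–12:00, 12:45–13:45, 14:45–17:45.
Gita free within 09:30–18:00: 11:00–14:30, 15:00–15:30, 17:00–17:30.
Isla ∩ Thandi: 10:00–10:30, 11:15–12:00, 14:45–15:00, 15:15–17:45.
Isla ∩ Thandi ∩ Gita: 11:15–12:00, 15:15–15:30, 17:00–17:30.
Restricted to 11:15–17:00: 11:15–12:00, 15:15–15:30.
Total common minutes: 45 + 15 = 60.

60 minutes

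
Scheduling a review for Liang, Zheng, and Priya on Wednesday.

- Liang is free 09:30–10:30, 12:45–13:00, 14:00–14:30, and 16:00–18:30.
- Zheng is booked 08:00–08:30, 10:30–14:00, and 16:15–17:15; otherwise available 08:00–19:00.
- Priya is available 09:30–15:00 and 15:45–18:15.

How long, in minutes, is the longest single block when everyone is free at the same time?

Zheng free within 08:00–19:00: 08:30–10:30, 14:00–16:15, 17:15–19:00.
Liang ∩ Zheng: 09:30–10:30, 14:00–14:30, 16:00–16:15, 17:15–18:30.
Liang ∩ Zheng ∩ Priya: 09:30–10:30, 14:00–14:30, 16:00–16:15, 17:15–18:15.
Common window lengths: 60, 30, 15, 60 min; longest is 60.

60 minutes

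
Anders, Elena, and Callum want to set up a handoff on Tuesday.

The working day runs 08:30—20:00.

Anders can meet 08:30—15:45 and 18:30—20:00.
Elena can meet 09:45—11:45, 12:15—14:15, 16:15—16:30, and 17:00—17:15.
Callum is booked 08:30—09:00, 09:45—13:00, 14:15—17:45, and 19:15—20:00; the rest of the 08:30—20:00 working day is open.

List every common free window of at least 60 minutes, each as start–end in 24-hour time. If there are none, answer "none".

13:00–14:15

Callum free within 08:30–20:00: 09:00–09:45, 13:00–14:15, 17:45–19:15.
Anders ∩ Elena: 09:45–11:45, 12:15–14:15.
Anders ∩ Elena ∩ Callum: 13:00–14:15.
Windows ≥ 60 min: 13:00–14:15.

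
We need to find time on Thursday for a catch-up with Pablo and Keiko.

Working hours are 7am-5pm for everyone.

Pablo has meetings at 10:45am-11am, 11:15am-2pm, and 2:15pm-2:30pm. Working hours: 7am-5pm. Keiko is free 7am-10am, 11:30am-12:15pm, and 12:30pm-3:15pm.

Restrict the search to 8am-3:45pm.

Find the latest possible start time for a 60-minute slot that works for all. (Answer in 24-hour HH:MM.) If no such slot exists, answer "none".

Pablo free within 07:00–17:00: 07:00–10:45, 11:00–11:15, 14:00–14:15, 14:30–17:00.
Pablo ∩ Keiko: 07:00–10:00, 14:00–14:15, 14:30–15:15.
Restricted to 08:00–15:45: 08:00–10:00, 14:00–14:15, 14:30–15:15.
Windows ≥ 60 min: 08:00–10:00.
Latest start in the last window 08:00–10:00 is 10:00 − 60 min = 09:00.

09:00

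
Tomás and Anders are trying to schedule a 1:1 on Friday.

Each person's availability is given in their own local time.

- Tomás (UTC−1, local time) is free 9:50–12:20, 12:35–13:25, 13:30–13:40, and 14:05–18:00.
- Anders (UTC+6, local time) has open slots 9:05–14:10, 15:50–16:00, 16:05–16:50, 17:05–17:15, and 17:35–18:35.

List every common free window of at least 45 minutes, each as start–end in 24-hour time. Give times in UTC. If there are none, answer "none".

11:35–12:35

Tomás → UTC: 10:50–13:20, 13:35–14:25, 14:30–14:40, 15:05–19:00.
Anders → UTC: 03:05–08:10, 09:50–10:00, 10:05–10:50, 11:05–11:15, 11:35–12:35.
Tomás ∩ Anders: 11:05–11:15, 11:35–12:35.
Windows ≥ 45 min: 11:35–12:35.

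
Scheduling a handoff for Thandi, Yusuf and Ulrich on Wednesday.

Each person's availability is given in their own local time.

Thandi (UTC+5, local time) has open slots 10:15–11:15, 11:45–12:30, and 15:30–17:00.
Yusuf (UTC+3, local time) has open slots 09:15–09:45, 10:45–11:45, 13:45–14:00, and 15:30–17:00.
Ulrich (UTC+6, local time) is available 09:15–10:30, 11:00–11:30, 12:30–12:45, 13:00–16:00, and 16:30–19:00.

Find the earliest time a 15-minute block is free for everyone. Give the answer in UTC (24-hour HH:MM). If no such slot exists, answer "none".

10:45

Thandi → UTC: 05:15–06:15, 06:45–07:30, 10:30–12:00.
Yusuf → UTC: 06:15–06:45, 07:45–08:45, 10:45–11:00, 12:30–14:00.
Ulrich → UTC: 03:15–04:30, 05:00–05:30, 06:30–06:45, 07:00–10:00, 10:30–13:00.
Thandi ∩ Yusuf: 10:45–11:00.
Thandi ∩ Yusuf ∩ Ulrich: 10:45–11:00.
Windows ≥ 15 min: 10:45–11:00.
Earliest such window starts at 10:45.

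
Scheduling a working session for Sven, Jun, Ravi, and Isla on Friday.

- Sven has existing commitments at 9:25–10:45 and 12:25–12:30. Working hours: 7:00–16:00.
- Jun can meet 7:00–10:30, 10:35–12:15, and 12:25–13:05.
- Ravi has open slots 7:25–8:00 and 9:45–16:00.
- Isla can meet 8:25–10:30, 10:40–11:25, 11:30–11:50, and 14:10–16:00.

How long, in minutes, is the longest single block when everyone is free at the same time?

40 minutes

Sven free within 07:00–16:00: 07:00–09:25, 10:45–12:25, 12:30–16:00.
Sven ∩ Jun: 07:00–09:25, 10:45–12:15, 12:30–13:05.
Sven ∩ Jun ∩ Ravi: 07:25–08:00, 10:45–12:15, 12:30–13:05.
Sven ∩ Jun ∩ Ravi ∩ Isla: 10:45–11:25, 11:30–11:50.
Common window lengths: 40, 20 min; longest is 40.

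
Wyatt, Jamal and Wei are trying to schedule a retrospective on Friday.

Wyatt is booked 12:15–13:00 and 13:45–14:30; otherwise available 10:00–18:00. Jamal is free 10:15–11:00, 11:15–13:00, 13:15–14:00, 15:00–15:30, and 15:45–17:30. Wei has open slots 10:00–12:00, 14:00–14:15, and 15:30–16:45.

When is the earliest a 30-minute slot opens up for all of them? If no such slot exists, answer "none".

10:15

Wyatt free within 10:00–18:00: 10:00–12:15, 13:00–13:45, 14:30–18:00.
Wyatt ∩ Jamal: 10:15–11:00, 11:15–12:15, 13:15–13:45, 15:00–15:30, 15:45–17:30.
Wyatt ∩ Jamal ∩ Wei: 10:15–11:00, 11:15–12:00, 15:45–16:45.
Windows ≥ 30 min: 10:15–11:00, 11:15–12:00, 15:45–16:45.
Earliest such window starts at 10:15.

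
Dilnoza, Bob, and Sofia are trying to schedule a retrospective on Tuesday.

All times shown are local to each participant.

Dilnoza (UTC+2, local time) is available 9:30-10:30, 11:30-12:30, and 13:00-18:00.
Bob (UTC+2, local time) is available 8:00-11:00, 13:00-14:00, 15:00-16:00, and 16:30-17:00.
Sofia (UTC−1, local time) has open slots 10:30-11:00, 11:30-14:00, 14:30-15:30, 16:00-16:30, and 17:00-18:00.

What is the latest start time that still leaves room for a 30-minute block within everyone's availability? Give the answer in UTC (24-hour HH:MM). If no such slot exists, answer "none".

14:30

Dilnoza → UTC: 07:30–08:30, 09:30–10:30, 11:00–16:00.
Bob → UTC: 06:00–09:00, 11:00–12:00, 13:00–14:00, 14:30–15:00.
Sofia → UTC: 11:30–12:00, 12:30–15:00, 15:30–16:30, 17:00–17:30, 18:00–19:00.
Dilnoza ∩ Bob: 07:30–08:30, 11:00–12:00, 13:00–14:00, 14:30–15:00.
Dilnoza ∩ Bob ∩ Sofia: 11:30–12:00, 13:00–14:00, 14:30–15:00.
Windows ≥ 30 min: 11:30–12:00, 13:00–14:00, 14:30–15:00.
Latest start in the last window 14:30–15:00 is 15:00 − 30 min = 14:30.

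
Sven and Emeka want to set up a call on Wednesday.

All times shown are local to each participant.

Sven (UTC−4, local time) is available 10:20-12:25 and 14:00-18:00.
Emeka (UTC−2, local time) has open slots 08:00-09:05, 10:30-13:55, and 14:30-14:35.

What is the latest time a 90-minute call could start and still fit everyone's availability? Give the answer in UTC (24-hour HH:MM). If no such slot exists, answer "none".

14:25

Sven → UTC: 14:20–16:25, 18:00–22:00.
Emeka → UTC: 10:00–11:05, 12:30–15:55, 16:30–16:35.
Sven ∩ Emeka: 14:20–15:55.
Windows ≥ 90 min: 14:20–15:55.
Latest start in the last window 14:20–15:55 is 15:55 − 90 min = 14:25.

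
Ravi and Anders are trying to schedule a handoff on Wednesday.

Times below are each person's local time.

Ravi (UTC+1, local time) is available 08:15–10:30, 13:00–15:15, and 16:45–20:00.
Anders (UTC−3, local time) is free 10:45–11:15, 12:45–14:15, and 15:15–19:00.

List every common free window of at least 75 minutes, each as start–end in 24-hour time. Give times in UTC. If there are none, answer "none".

Ravi → UTC: 07:15–09:30, 12:00–14:15, 15:45–19:00.
Anders → UTC: 13:45–14:15, 15:45–17:15, 18:15–22:00.
Ravi ∩ Anders: 13:45–14:15, 15:45–17:15, 18:15–19:00.
Windows ≥ 75 min: 15:45–17:15.

15:45–17:15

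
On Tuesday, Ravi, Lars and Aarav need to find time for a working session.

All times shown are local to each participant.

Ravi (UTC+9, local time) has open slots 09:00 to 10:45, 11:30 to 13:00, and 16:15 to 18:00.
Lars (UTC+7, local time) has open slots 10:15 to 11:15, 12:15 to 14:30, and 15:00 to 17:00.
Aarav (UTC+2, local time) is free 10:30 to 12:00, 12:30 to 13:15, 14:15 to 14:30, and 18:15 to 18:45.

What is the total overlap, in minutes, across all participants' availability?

30 minutes

Ravi → UTC: 00:00–01:45, 02:30–04:00, 07:15–09:00.
Lars → UTC: 03:15–04:15, 05:15–07:30, 08:00–10:00.
Aarav → UTC: 08:30–10:00, 10:30–11:15, 12:15–12:30, 16:15–16:45.
Ravi ∩ Lars: 03:15–04:00, 07:15–07:30, 08:00–09:00.
Ravi ∩ Lars ∩ Aarav: 08:30–09:00.
Total common minutes: 30.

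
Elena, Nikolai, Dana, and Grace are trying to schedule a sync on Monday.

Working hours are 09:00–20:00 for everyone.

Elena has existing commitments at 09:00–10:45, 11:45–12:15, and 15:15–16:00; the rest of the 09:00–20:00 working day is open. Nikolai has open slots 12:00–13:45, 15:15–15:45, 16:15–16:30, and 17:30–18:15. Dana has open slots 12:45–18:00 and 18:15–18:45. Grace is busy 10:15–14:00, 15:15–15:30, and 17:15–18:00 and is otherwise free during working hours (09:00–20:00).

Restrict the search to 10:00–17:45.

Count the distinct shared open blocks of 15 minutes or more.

Elena free within 09:00–20:00: 10:45–11:45, 12:15–15:15, 16:00–20:00.
Grace free within 09:00–20:00: 09:00–10:15, 14:00–15:15, 15:30–17:15, 18:00–20:00.
Elena ∩ Nikolai: 12:15–13:45, 16:15–16:30, 17:30–18:15.
Elena ∩ Nikolai ∩ Dana: 12:45–13:45, 16:15–16:30, 17:30–18:00.
Elena ∩ Nikolai ∩ Dana ∩ Grace: 16:15–16:30.
Restricted to 10:00–17:45: 16:15–16:30.
Windows ≥ 15 min: 16:15–16:30.
That's 1 window.

1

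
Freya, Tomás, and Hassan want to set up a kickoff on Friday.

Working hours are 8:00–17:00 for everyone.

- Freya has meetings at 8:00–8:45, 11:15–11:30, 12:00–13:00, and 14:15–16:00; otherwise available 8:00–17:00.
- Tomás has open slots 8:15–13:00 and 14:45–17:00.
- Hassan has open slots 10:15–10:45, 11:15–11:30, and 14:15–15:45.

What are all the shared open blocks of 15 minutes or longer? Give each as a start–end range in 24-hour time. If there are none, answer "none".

10:15–10:45

Freya free within 08:00–17:00: 08:45–11:15, 11:30–12:00, 13:00–14:15, 16:00–17:00.
Freya ∩ Tomás: 08:45–11:15, 11:30–12:00, 16:00–17:00.
Freya ∩ Tomás ∩ Hassan: 10:15–10:45.
Windows ≥ 15 min: 10:15–10:45.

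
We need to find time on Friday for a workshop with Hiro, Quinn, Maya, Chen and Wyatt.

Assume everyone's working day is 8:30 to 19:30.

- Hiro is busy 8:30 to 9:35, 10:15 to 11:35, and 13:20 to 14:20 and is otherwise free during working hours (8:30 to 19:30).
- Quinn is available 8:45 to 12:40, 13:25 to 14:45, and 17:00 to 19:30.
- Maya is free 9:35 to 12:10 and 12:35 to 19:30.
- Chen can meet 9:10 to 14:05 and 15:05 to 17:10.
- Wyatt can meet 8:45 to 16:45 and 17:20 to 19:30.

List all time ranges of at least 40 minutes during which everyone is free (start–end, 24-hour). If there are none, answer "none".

09:35–10:15

Hiro free within 08:30–19:30: 09:35–10:15, 11:35–13:20, 14:20–19:30.
Hiro ∩ Quinn: 09:35–10:15, 11:35–12:40, 14:20–14:45, 17:00–19:30.
Hiro ∩ Quinn ∩ Maya: 09:35–10:15, 11:35–12:10, 12:35–12:40, 14:20–14:45, 17:00–19:30.
Hiro ∩ Quinn ∩ Maya ∩ Chen: 09:35–10:15, 11:35–12:10, 12:35–12:40, 17:00–17:10.
Hiro ∩ Quinn ∩ Maya ∩ Chen ∩ Wyatt: 09:35–10:15, 11:35–12:10, 12:35–12:40.
Windows ≥ 40 min: 09:35–10:15.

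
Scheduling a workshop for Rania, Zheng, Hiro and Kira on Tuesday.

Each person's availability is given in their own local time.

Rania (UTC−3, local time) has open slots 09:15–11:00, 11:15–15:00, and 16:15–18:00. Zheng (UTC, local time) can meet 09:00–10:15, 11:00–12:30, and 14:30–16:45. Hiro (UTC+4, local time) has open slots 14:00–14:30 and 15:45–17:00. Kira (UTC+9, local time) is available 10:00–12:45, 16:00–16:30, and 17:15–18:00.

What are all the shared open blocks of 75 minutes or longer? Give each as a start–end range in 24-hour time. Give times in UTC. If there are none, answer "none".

none

Rania → UTC: 12:15–14:00, 14:15–18:00, 19:15–21:00.
Zheng → UTC: 09:00–10:15, 11:00–12:30, 14:30–16:45.
Hiro → UTC: 10:00–10:30, 11:45–13:00.
Kira → UTC: 01:00–03:45, 07:00–07:30, 08:15–09:00.
Rania ∩ Zheng: 12:15–12:30, 14:30–16:45.
Rania ∩ Zheng ∩ Hiro: 12:15–12:30.
Rania ∩ Zheng ∩ Hiro ∩ Kira: (none).
Windows ≥ 75 min: (none).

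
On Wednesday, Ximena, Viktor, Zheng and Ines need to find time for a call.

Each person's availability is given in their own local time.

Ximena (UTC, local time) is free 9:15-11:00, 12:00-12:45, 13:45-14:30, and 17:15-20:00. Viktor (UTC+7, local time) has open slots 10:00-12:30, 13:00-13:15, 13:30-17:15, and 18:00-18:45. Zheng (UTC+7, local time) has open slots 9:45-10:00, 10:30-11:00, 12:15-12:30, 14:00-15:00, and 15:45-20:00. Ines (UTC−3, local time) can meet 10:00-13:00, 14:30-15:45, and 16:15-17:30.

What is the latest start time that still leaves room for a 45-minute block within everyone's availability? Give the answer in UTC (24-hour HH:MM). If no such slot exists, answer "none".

none

Ximena → UTC: 09:15–11:00, 12:00–12:45, 13:45–14:30, 17:15–20:00.
Viktor → UTC: 03:00–05:30, 06:00–06:15, 06:30–10:15, 11:00–11:45.
Zheng → UTC: 02:45–03:00, 03:30–04:00, 05:15–05:30, 07:00–08:00, 08:45–13:00.
Ines → UTC: 13:00–16:00, 17:30–18:45, 19:15–20:30.
Ximena ∩ Viktor: 09:15–10:15.
Ximena ∩ Viktor ∩ Zheng: 09:15–10:15.
Ximena ∩ Viktor ∩ Zheng ∩ Ines: (none).
Windows ≥ 45 min: (none).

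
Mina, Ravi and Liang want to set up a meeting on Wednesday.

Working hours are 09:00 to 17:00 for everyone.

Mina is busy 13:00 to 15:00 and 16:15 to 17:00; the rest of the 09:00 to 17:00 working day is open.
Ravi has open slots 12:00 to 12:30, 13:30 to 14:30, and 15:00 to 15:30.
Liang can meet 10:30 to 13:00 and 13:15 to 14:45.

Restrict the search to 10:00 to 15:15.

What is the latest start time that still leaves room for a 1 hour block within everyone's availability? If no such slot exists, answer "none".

Mina free within 09:00–17:00: 09:00–13:00, 15:00–16:15.
Mina ∩ Ravi: 12:00–12:30, 15:00–15:30.
Mina ∩ Ravi ∩ Liang: 12:00–12:30.
Restricted to 10:00–15:15: 12:00–12:30.
Windows ≥ 60 min: (none).

none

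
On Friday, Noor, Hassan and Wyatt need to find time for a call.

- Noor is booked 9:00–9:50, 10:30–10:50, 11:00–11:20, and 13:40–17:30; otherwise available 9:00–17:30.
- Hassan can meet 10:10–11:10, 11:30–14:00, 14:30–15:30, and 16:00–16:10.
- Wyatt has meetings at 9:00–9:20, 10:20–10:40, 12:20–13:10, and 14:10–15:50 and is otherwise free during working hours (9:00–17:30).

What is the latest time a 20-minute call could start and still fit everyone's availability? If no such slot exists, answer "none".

Noor free within 09:00–17:30: 09:50–10:30, 10:50–11:00, 11:20–13:40.
Wyatt free within 09:00–17:30: 09:20–10:20, 10:40–12:20, 13:10–14:10, 15:50–17:30.
Noor ∩ Hassan: 10:10–10:30, 10:50–11:00, 11:30–13:40.
Noor ∩ Hassan ∩ Wyatt: 10:10–10:20, 10:50–11:00, 11:30–12:20, 13:10–13:40.
Windows ≥ 20 min: 11:30–12:20, 13:10–13:40.
Latest start in the last window 13:10–13:40 is 13:40 − 20 min = 13:20.

13:20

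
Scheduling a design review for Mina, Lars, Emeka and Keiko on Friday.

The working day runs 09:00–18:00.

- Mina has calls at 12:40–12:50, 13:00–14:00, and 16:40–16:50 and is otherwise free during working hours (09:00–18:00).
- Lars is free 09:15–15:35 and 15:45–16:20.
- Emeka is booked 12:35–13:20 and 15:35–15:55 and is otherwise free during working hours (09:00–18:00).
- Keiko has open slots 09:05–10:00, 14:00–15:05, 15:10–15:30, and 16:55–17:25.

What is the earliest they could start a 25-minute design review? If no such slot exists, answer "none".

Mina free within 09:00–18:00: 09:00–12:40, 12:50–13:00, 14:00–16:40, 16:50–18:00.
Emeka free within 09:00–18:00: 09:00–12:35, 13:20–15:35, 15:55–18:00.
Mina ∩ Lars: 09:15–12:40, 12:50–13:00, 14:00–15:35, 15:45–16:20.
Mina ∩ Lars ∩ Emeka: 09:15–12:35, 14:00–15:35, 15:55–16:20.
Mina ∩ Lars ∩ Emeka ∩ Keiko: 09:15–10:00, 14:00–15:05, 15:10–15:30.
Windows ≥ 25 min: 09:15–10:00, 14:00–15:05.
Earliest such window starts at 09:15.

09:15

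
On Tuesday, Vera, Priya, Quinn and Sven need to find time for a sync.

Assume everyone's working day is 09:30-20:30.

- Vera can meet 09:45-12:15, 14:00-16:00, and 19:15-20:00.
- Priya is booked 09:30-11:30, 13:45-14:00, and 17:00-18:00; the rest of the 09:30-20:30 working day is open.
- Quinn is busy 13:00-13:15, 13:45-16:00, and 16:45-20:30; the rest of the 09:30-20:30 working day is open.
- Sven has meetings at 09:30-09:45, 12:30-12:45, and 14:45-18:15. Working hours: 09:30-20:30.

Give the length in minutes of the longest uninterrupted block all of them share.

45 minutes

Priya free within 09:30–20:30: 11:30–13:45, 14:00–17:00, 18:00–20:30.
Quinn free within 09:30–20:30: 09:30–13:00, 13:15–13:45, 16:00–16:45.
Sven free within 09:30–20:30: 09:45–12:30, 12:45–14:45, 18:15–20:30.
Vera ∩ Priya: 11:30–12:15, 14:00–16:00, 19:15–20:00.
Vera ∩ Priya ∩ Quinn: 11:30–12:15.
Vera ∩ Priya ∩ Quinn ∩ Sven: 11:30–12:15.
Single common window of 45 minutes.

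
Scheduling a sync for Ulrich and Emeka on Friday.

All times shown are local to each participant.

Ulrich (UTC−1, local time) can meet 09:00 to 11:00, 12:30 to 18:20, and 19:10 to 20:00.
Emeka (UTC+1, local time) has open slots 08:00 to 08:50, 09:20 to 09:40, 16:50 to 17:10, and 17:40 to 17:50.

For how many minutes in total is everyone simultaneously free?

30 minutes

Ulrich → UTC: 10:00–12:00, 13:30–19:20, 20:10–21:00.
Emeka → UTC: 07:00–07:50, 08:20–08:40, 15:50–16:10, 16:40–16:50.
Ulrich ∩ Emeka: 15:50–16:10, 16:40–16:50.
Total common minutes: 20 + 10 = 30.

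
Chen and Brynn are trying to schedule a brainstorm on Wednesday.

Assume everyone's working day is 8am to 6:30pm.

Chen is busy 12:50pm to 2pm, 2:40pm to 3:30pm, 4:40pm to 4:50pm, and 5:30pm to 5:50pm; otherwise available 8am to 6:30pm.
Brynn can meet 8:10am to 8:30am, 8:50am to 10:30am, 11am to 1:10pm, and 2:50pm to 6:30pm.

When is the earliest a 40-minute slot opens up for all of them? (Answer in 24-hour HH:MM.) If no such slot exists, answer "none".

08:50

Chen free within 08:00–18:30: 08:00–12:50, 14:00–14:40, 15:30–16:40, 16:50–17:30, 17:50–18:30.
Chen ∩ Brynn: 08:10–08:30, 08:50–10:30, 11:00–12:50, 15:30–16:40, 16:50–17:30, 17:50–18:30.
Windows ≥ 40 min: 08:50–10:30, 11:00–12:50, 15:30–16:40, 16:50–17:30, 17:50–18:30.
Earliest such window starts at 08:50.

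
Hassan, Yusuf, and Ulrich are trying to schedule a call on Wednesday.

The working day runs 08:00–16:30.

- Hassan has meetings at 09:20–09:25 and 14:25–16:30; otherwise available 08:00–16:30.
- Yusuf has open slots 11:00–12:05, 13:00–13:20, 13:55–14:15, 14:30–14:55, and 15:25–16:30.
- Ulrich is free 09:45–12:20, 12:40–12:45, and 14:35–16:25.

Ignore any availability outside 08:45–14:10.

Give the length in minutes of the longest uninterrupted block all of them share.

65 minutes

Hassan free within 08:00–16:30: 08:00–09:20, 09:25–14:25.
Hassan ∩ Yusuf: 11:00–12:05, 13:00–13:20, 13:55–14:15.
Hassan ∩ Yusuf ∩ Ulrich: 11:00–12:05.
Restricted to 08:45–14:10: 11:00–12:05.
Single common window of 65 minutes.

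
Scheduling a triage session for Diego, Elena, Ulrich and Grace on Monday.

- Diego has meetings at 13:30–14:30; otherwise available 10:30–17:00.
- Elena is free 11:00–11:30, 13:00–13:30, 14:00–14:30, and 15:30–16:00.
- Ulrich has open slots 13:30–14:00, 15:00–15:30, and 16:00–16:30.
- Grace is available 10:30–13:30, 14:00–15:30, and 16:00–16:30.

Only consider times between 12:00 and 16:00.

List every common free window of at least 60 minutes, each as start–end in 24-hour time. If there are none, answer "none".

Diego free within 10:30–17:00: 10:30–13:30, 14:30–17:00.
Diego ∩ Elena: 11:00–11:30, 13:00–13:30, 15:30–16:00.
Diego ∩ Elena ∩ Ulrich: (none).
Diego ∩ Elena ∩ Ulrich ∩ Grace: (none).
Restricted to 12:00–16:00: (none).
Windows ≥ 60 min: (none).

none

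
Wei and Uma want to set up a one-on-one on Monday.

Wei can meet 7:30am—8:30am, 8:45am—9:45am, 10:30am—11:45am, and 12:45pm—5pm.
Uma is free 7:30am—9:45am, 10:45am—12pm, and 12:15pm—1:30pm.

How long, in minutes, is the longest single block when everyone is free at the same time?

Wei ∩ Uma: 07:30–08:30, 08:45–09:45, 10:45–11:45, 12:45–13:30.
Common window lengths: 60, 60, 60, 45 min; longest is 60.

60 minutes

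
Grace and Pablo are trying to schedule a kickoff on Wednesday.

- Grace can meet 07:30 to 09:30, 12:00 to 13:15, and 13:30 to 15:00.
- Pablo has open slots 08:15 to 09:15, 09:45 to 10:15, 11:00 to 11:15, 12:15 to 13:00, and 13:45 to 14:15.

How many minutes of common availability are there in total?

135 minutes

Grace ∩ Pablo: 08:15–09:15, 12:15–13:00, 13:45–14:15.
Total common minutes: 60 + 45 + 30 = 135.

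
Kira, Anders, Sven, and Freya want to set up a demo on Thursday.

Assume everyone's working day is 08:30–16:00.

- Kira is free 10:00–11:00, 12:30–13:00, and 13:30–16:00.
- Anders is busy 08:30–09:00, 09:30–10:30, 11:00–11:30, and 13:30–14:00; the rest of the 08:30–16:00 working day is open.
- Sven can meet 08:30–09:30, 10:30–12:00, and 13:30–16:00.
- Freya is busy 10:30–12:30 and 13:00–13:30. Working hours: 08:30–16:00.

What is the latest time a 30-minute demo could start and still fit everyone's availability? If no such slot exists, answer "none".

Anders free within 08:30–16:00: 09:00–09:30, 10:30–11:00, 11:30–13:30, 14:00–16:00.
Freya free within 08:30–16:00: 08:30–10:30, 12:30–13:00, 13:30–16:00.
Kira ∩ Anders: 10:30–11:00, 12:30–13:00, 14:00–16:00.
Kira ∩ Anders ∩ Sven: 10:30–11:00, 14:00–16:00.
Kira ∩ Anders ∩ Sven ∩ Freya: 14:00–16:00.
Windows ≥ 30 min: 14:00–16:00.
Latest start in the last window 14:00–16:00 is 16:00 − 30 min = 15:30.

15:30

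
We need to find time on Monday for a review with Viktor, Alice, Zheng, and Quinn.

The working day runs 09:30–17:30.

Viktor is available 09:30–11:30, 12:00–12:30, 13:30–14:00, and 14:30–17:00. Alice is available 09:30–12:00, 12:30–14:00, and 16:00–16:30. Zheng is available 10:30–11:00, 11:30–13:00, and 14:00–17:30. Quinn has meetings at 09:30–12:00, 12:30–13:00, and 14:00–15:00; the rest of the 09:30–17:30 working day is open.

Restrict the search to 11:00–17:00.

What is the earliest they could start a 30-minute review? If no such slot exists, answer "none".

16:00

Quinn free within 09:30–17:30: 12:00–12:30, 13:00–14:00, 15:00–17:30.
Viktor ∩ Alice: 09:30–11:30, 13:30–14:00, 16:00–16:30.
Viktor ∩ Alice ∩ Zheng: 10:30–11:00, 16:00–16:30.
Viktor ∩ Alice ∩ Zheng ∩ Quinn: 16:00–16:30.
Restricted to 11:00–17:00: 16:00–16:30.
Windows ≥ 30 min: 16:00–16:30.
Earliest such window starts at 16:00.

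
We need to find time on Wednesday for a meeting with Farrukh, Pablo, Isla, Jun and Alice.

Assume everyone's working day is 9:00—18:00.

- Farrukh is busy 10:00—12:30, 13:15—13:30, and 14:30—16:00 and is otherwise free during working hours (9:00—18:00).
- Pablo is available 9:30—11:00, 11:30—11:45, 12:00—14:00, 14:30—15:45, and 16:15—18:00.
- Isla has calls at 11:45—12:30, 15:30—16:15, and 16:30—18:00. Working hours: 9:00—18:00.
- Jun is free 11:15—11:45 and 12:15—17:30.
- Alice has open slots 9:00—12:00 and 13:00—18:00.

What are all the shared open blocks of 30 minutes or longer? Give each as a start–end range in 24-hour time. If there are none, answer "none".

13:30–14:00

Farrukh free within 09:00–18:00: 09:00–10:00, 12:30–13:15, 13:30–14:30, 16:00–18:00.
Isla free within 09:00–18:00: 09:00–11:45, 12:30–15:30, 16:15–16:30.
Farrukh ∩ Pablo: 09:30–10:00, 12:30–13:15, 13:30–14:00, 16:15–18:00.
Farrukh ∩ Pablo ∩ Isla: 09:30–10:00, 12:30–13:15, 13:30–14:00, 16:15–16:30.
Farrukh ∩ Pablo ∩ Isla ∩ Jun: 12:30–13:15, 13:30–14:00, 16:15–16:30.
Farrukh ∩ Pablo ∩ Isla ∩ Jun ∩ Alice: 13:00–13:15, 13:30–14:00, 16:15–16:30.
Windows ≥ 30 min: 13:30–14:00.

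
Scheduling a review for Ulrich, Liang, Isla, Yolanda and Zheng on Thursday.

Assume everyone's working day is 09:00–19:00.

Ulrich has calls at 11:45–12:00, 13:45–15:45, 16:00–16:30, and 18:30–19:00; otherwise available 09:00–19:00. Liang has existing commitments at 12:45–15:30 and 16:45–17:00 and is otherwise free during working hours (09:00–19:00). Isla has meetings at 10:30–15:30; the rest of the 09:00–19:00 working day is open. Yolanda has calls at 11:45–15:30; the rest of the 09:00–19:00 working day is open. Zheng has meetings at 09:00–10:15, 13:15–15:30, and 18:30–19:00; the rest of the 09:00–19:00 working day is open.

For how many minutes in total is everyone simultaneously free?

135 minutes

Ulrich free within 09:00–19:00: 09:00–11:45, 12:00–13:45, 15:45–16:00, 16:30–18:30.
Liang free within 09:00–19:00: 09:00–12:45, 15:30–16:45, 17:00–19:00.
Isla free within 09:00–19:00: 09:00–10:30, 15:30–19:00.
Yolanda free within 09:00–19:00: 09:00–11:45, 15:30–19:00.
Zheng free within 09:00–19:00: 10:15–13:15, 15:30–18:30.
Ulrich ∩ Liang: 09:00–11:45, 12:00–12:45, 15:45–16:00, 16:30–16:45, 17:00–18:30.
Ulrich ∩ Liang ∩ Isla: 09:00–10:30, 15:45–16:00, 16:30–16:45, 17:00–18:30.
Ulrich ∩ Liang ∩ Isla ∩ Yolanda: 09:00–10:30, 15:45–16:00, 16:30–16:45, 17:00–18:30.
Ulrich ∩ Liang ∩ Isla ∩ Yolanda ∩ Zheng: 10:15–10:30, 15:45–16:00, 16:30–16:45, 17:00–18:30.
Total common minutes: 15 + 15 + 15 + 90 = 135.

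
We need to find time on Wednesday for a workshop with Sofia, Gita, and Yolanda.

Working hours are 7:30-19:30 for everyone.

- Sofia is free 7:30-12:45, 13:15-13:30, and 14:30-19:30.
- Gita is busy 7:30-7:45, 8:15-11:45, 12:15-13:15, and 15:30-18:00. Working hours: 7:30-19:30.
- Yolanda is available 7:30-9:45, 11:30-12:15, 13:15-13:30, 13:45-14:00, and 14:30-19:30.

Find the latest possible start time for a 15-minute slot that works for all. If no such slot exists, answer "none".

Gita free within 07:30–19:30: 07:45–08:15, 11:45–12:15, 13:15–15:30, 18:00–19:30.
Sofia ∩ Gita: 07:45–08:15, 11:45–12:15, 13:15–13:30, 14:30–15:30, 18:00–19:30.
Sofia ∩ Gita ∩ Yolanda: 07:45–08:15, 11:45–12:15, 13:15–13:30, 14:30–15:30, 18:00–19:30.
Windows ≥ 15 min: 07:45–08:15, 11:45–12:15, 13:15–13:30, 14:30–15:30, 18:00–19:30.
Latest start in the last window 18:00–19:30 is 19:30 − 15 min = 19:15.

19:15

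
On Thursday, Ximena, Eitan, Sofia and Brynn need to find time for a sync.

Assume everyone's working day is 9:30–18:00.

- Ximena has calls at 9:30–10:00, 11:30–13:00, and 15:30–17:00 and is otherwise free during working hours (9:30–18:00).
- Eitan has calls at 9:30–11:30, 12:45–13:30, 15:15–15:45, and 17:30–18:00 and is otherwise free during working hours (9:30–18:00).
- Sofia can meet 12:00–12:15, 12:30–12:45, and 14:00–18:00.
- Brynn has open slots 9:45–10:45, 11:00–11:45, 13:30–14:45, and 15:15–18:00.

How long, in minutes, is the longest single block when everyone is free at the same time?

Ximena free within 09:30–18:00: 10:00–11:30, 13:00–15:30, 17:00–18:00.
Eitan free within 09:30–18:00: 11:30–12:45, 13:30–15:15, 15:45–17:30.
Ximena ∩ Eitan: 13:30–15:15, 17:00–17:30.
Ximena ∩ Eitan ∩ Sofia: 14:00–15:15, 17:00–17:30.
Ximena ∩ Eitan ∩ Sofia ∩ Brynn: 14:00–14:45, 17:00–17:30.
Common window lengths: 45, 30 min; longest is 45.

45 minutes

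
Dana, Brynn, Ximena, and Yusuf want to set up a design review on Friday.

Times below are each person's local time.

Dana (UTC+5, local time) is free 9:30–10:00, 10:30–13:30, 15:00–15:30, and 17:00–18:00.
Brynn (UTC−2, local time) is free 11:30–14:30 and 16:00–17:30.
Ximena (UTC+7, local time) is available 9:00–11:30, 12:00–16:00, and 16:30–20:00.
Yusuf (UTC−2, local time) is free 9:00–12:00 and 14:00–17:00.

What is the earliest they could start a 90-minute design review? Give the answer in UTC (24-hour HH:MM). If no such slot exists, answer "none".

none

Dana → UTC: 04:30–05:00, 05:30–08:30, 10:00–10:30, 12:00–13:00.
Brynn → UTC: 13:30–16:30, 18:00–19:30.
Ximena → UTC: 02:00–04:30, 05:00–09:00, 09:30–13:00.
Yusuf → UTC: 11:00–14:00, 16:00–19:00.
Dana ∩ Brynn: (none).
Dana ∩ Brynn ∩ Ximena: (none).
Dana ∩ Brynn ∩ Ximena ∩ Yusuf: (none).
Windows ≥ 90 min: (none).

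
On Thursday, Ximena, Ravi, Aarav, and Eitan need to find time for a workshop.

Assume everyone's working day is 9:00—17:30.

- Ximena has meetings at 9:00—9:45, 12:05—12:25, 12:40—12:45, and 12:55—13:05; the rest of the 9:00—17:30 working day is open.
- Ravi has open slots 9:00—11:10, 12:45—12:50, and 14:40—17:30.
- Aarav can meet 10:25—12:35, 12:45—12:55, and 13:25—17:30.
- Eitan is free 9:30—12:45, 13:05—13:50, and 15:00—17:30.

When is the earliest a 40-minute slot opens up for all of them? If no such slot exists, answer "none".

Ximena free within 09:00–17:30: 09:45–12:05, 12:25–12:40, 12:45–12:55, 13:05–17:30.
Ximena ∩ Ravi: 09:45–11:10, 12:45–12:50, 14:40–17:30.
Ximena ∩ Ravi ∩ Aarav: 10:25–11:10, 12:45–12:50, 14:40–17:30.
Ximena ∩ Ravi ∩ Aarav ∩ Eitan: 10:25–11:10, 15:00–17:30.
Windows ≥ 40 min: 10:25–11:10, 15:00–17:30.
Earliest such window starts at 10:25.

10:25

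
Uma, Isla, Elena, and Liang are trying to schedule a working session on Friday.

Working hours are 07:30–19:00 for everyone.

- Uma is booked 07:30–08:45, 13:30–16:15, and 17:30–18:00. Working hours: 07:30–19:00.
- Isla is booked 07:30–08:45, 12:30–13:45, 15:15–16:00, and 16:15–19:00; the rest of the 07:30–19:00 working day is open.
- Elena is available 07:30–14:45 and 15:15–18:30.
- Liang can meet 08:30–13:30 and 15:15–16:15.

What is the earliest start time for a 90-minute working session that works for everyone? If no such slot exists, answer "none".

Uma free within 07:30–19:00: 08:45–13:30, 16:15–17:30, 18:00–19:00.
Isla free within 07:30–19:00: 08:45–12:30, 13:45–15:15, 16:00–16:15.
Uma ∩ Isla: 08:45–12:30.
Uma ∩ Isla ∩ Elena: 08:45–12:30.
Uma ∩ Isla ∩ Elena ∩ Liang: 08:45–12:30.
Windows ≥ 90 min: 08:45–12:30.
Earliest such window starts at 08:45.

08:45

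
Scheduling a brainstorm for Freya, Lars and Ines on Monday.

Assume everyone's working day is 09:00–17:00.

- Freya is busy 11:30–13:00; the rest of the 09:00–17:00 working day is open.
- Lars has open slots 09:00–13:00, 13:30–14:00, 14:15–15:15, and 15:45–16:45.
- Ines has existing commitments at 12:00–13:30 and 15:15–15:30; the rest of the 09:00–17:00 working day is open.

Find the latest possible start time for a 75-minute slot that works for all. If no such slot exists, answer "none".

10:15

Freya free within 09:00–17:00: 09:00–11:30, 13:00–17:00.
Ines free within 09:00–17:00: 09:00–12:00, 13:30–15:15, 15:30–17:00.
Freya ∩ Lars: 09:00–11:30, 13:30–14:00, 14:15–15:15, 15:45–16:45.
Freya ∩ Lars ∩ Ines: 09:00–11:30, 13:30–14:00, 14:15–15:15, 15:45–16:45.
Windows ≥ 75 min: 09:00–11:30.
Latest start in the last window 09:00–11:30 is 11:30 − 75 min = 10:15.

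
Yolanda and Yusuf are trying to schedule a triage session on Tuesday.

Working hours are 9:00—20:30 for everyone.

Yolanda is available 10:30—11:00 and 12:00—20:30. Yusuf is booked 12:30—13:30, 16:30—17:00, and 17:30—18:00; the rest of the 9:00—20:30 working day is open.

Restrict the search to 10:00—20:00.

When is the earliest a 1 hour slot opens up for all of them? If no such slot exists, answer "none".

13:30

Yusuf free within 09:00–20:30: 09:00–12:30, 13:30–16:30, 17:00–17:30, 18:00–20:30.
Yolanda ∩ Yusuf: 10:30–11:00, 12:00–12:30, 13:30–16:30, 17:00–17:30, 18:00–20:30.
Restricted to 10:00–20:00: 10:30–11:00, 12:00–12:30, 13:30–16:30, 17:00–17:30, 18:00–20:00.
Windows ≥ 60 min: 13:30–16:30, 18:00–20:00.
Earliest such window starts at 13:30.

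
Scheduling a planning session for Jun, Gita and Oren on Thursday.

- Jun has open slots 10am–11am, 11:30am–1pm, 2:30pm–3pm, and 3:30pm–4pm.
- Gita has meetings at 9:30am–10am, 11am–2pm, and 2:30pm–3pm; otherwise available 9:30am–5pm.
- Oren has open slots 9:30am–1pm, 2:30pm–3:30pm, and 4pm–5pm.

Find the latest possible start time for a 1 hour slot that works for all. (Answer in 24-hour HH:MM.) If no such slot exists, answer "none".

Gita free within 09:30–17:00: 10:00–11:00, 14:00–14:30, 15:00–17:00.
Jun ∩ Gita: 10:00–11:00, 15:30–16:00.
Jun ∩ Gita ∩ Oren: 10:00–11:00.
Windows ≥ 60 min: 10:00–11:00.
Latest start in the last window 10:00–11:00 is 11:00 − 60 min = 10:00.

10:00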